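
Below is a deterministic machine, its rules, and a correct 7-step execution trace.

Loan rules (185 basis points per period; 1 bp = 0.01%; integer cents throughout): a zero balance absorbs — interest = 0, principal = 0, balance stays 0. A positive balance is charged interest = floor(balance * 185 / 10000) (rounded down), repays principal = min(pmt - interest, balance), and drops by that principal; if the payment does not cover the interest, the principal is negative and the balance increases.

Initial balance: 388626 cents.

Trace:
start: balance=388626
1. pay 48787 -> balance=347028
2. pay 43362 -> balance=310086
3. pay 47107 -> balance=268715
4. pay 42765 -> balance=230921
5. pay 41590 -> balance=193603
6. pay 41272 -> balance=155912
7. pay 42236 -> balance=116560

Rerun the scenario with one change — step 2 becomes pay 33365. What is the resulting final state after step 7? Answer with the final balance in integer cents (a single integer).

(re-executing from step 2 with the substitution; state before step 2: balance=347028)
2. pay 33365 -> balance=320083
3. pay 47107 -> balance=278897
4. pay 42765 -> balance=241291
5. pay 41590 -> balance=204164
6. pay 41272 -> balance=166669
7. pay 42236 -> balance=127516

127516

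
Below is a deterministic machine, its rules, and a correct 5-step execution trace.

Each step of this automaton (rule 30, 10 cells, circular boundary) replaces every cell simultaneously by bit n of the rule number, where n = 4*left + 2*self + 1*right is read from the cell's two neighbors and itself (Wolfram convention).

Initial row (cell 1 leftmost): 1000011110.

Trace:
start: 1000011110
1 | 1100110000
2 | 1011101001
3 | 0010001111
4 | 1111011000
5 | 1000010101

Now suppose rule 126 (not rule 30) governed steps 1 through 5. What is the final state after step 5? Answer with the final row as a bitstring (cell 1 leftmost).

(re-executing steps 1..5 under rule 126; state before step 1: 1000011110)
1 | 1100110011
2 | 0111111110
3 | 1100000011
4 | 0110000110
5 | 1111001111

1111001111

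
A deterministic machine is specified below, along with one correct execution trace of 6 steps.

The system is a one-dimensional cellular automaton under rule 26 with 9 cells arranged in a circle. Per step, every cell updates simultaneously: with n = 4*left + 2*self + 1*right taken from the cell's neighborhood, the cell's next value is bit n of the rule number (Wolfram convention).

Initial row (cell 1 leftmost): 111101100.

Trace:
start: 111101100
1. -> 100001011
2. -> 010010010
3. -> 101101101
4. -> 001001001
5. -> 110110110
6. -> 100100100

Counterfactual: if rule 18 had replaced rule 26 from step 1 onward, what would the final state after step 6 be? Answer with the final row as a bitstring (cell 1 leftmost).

(re-executing steps 1..6 under rule 18; state before step 1: 111101100)
1. -> 000000011
2. -> 100000100
3. -> 010001011
4. -> 001010000
5. -> 010001000
6. -> 101010100

101010100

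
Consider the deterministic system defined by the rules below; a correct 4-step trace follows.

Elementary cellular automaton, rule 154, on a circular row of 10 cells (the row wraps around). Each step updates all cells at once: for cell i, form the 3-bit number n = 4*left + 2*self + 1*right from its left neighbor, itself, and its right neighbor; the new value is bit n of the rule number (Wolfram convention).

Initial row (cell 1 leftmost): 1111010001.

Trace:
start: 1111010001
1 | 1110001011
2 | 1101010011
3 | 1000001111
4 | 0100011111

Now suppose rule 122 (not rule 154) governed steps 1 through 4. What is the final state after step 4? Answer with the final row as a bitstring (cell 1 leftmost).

(re-executing steps 1..4 under rule 122; state before step 1: 1111010001)
1 | 0001101011
2 | 1011110111
3 | 1110011100
4 | 1011110111

1011110111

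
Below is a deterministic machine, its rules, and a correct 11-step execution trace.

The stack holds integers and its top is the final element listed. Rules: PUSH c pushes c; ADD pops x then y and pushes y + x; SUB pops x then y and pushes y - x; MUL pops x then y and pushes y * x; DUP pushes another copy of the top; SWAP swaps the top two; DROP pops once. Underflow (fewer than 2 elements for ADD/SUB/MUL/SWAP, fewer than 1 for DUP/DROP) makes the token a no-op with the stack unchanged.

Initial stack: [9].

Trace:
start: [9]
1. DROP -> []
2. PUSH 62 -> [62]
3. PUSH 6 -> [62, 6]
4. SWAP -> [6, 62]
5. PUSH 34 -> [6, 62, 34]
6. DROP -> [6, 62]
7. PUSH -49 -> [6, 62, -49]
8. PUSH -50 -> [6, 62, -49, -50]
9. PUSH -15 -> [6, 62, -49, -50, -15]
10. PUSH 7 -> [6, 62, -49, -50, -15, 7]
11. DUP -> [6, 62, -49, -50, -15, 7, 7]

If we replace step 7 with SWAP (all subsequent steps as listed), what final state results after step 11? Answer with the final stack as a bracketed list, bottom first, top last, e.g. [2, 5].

(re-executing from step 7 with the substitution; state before step 7: [6, 62])
7. SWAP -> [62, 6]
8. PUSH -50 -> [62, 6, -50]
9. PUSH -15 -> [62, 6, -50, -15]
10. PUSH 7 -> [62, 6, -50, -15, 7]
11. DUP -> [62, 6, -50, -15, 7, 7]

[62, 6, -50, -15, 7, 7]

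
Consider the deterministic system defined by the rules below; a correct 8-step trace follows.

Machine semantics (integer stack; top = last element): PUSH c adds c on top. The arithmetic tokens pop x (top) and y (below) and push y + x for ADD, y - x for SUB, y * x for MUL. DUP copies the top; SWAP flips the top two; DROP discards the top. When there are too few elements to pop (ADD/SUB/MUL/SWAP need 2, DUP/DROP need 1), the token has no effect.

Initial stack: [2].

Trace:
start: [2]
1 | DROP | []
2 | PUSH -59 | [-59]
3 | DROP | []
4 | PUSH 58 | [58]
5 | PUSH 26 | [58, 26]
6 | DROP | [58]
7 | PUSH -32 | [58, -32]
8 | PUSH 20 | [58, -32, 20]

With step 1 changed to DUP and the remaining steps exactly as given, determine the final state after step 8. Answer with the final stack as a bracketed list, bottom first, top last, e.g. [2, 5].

[2, 2, 58, -32, 20]

(re-executing from step 1 with the substitution; state before step 1: [2])
1 | DUP | [2, 2]
2 | PUSH -59 | [2, 2, -59]
3 | DROP | [2, 2]
4 | PUSH 58 | [2, 2, 58]
5 | PUSH 26 | [2, 2, 58, 26]
6 | DROP | [2, 2, 58]
7 | PUSH -32 | [2, 2, 58, -32]
8 | PUSH 20 | [2, 2, 58, -32, 20]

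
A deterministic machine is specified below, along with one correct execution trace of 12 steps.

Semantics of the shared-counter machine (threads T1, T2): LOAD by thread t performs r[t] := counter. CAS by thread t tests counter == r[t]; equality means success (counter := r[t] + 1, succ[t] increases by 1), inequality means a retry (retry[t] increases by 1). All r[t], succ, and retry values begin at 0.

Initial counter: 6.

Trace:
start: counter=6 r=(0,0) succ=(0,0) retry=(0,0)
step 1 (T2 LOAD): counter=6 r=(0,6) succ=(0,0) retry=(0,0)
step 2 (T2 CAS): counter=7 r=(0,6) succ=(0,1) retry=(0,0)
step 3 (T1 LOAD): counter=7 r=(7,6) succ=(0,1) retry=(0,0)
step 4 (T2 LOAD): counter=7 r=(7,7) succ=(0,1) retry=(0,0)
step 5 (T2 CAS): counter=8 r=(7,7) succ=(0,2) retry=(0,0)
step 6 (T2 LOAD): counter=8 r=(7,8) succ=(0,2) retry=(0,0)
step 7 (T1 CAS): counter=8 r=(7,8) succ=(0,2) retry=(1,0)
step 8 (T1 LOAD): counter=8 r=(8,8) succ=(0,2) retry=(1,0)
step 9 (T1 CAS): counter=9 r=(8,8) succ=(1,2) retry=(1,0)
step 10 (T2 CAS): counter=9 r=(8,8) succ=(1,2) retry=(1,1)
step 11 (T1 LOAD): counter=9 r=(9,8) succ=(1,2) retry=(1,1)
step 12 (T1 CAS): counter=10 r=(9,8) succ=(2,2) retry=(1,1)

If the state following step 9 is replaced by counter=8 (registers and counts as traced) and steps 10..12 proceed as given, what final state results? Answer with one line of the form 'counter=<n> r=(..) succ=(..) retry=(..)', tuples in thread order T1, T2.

state after step 9 := counter=8 r=(8,8) succ=(1,2) retry=(1,0)
step 10 (T2 CAS): counter=9 r=(8,8) succ=(1,3) retry=(1,0)
step 11 (T1 LOAD): counter=9 r=(9,8) succ=(1,3) retry=(1,0)
step 12 (T1 CAS): counter=10 r=(9,8) succ=(2,3) retry=(1,0)

counter=10 r=(9,8) succ=(2,3) retry=(1,0)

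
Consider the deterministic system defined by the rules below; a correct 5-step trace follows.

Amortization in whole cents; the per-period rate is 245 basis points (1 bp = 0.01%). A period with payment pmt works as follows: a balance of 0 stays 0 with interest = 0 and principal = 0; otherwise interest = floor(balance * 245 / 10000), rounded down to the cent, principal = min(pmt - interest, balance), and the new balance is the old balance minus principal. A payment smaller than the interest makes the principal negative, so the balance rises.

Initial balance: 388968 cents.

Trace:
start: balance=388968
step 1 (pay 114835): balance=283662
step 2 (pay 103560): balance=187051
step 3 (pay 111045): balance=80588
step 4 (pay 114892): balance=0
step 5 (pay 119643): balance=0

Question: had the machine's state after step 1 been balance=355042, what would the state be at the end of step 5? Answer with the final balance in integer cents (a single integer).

0

state after step 1 := balance=355042
step 2 (pay 103560): balance=260180
step 3 (pay 111045): balance=155509
step 4 (pay 114892): balance=44426
step 5 (pay 119643): balance=0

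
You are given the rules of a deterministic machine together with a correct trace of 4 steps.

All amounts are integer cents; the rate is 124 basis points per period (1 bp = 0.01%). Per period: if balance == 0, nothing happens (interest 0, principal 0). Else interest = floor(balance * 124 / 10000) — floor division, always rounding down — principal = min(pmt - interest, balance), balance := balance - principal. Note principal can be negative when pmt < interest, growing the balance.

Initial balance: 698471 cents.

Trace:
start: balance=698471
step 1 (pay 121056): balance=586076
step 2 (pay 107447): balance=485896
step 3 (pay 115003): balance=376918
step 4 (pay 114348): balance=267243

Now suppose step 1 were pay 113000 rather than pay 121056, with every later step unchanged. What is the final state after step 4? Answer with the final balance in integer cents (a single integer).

(re-executing from step 1 with the substitution; state before step 1: balance=698471)
step 1 (pay 113000): balance=594132
step 2 (pay 107447): balance=494052
step 3 (pay 115003): balance=385175
step 4 (pay 114348): balance=275603

275603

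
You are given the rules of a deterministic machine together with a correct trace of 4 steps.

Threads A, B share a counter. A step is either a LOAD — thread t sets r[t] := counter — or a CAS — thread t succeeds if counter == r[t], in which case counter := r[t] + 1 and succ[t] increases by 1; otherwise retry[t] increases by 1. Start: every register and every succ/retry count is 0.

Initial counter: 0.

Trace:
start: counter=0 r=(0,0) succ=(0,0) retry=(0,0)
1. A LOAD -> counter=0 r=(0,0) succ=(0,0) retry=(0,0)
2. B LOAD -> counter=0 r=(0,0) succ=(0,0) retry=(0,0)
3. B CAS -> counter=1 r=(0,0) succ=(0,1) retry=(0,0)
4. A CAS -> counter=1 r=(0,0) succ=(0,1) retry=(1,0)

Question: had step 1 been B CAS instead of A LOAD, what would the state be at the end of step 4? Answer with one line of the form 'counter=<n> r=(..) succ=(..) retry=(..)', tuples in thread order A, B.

counter=2 r=(0,1) succ=(0,2) retry=(1,0)

(re-executing from step 1 with the substitution; state before step 1: counter=0 r=(0,0) succ=(0,0) retry=(0,0))
1. B CAS -> counter=1 r=(0,0) succ=(0,1) retry=(0,0)
2. B LOAD -> counter=1 r=(0,1) succ=(0,1) retry=(0,0)
3. B CAS -> counter=2 r=(0,1) succ=(0,2) retry=(0,0)
4. A CAS -> counter=2 r=(0,1) succ=(0,2) retry=(1,0)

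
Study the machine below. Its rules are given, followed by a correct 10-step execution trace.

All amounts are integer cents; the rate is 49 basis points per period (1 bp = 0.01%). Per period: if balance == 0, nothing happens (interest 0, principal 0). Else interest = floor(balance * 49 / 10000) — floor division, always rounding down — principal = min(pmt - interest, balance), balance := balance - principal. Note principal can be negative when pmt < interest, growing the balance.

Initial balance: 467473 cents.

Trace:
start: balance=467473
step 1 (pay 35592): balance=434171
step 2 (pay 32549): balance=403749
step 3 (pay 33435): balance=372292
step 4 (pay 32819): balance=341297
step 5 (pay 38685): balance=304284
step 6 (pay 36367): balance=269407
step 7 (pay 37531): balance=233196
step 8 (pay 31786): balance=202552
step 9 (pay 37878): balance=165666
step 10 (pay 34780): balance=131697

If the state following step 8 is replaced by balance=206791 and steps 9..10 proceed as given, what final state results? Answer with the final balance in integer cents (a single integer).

state after step 8 := balance=206791
step 9 (pay 37878): balance=169926
step 10 (pay 34780): balance=135978

135978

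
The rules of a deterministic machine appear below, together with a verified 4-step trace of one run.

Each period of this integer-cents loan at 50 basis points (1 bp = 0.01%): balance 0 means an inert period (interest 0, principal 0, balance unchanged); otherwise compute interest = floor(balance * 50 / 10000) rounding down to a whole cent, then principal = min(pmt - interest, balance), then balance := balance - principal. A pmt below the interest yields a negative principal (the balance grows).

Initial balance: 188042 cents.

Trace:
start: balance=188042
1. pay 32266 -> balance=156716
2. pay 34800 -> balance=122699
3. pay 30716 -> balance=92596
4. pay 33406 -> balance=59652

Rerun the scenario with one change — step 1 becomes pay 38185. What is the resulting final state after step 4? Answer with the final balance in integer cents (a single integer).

53644

(re-executing from step 1 with the substitution; state before step 1: balance=188042)
1. pay 38185 -> balance=150797
2. pay 34800 -> balance=116750
3. pay 30716 -> balance=86617
4. pay 33406 -> balance=53644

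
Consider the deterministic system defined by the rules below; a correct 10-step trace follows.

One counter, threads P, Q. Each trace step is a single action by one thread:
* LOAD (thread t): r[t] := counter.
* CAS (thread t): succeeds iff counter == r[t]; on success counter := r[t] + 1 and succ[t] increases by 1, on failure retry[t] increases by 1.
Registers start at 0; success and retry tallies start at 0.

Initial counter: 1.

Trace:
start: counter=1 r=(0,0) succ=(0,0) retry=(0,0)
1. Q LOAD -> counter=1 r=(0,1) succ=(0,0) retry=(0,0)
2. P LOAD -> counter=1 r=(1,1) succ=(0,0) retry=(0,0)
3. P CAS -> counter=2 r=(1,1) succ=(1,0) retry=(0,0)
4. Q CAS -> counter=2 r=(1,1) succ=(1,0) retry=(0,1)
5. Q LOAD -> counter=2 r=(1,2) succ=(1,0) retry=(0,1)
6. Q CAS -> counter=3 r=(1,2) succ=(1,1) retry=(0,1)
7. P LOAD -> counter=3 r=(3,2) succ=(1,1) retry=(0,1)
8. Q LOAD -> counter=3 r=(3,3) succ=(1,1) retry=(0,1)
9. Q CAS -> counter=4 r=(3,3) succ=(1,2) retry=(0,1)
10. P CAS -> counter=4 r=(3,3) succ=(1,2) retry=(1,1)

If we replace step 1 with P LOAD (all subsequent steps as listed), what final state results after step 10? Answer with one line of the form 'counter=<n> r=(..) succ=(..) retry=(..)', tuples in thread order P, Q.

(re-executing from step 1 with the substitution; state before step 1: counter=1 r=(0,0) succ=(0,0) retry=(0,0))
1. P LOAD -> counter=1 r=(1,0) succ=(0,0) retry=(0,0)
2. P LOAD -> counter=1 r=(1,0) succ=(0,0) retry=(0,0)
3. P CAS -> counter=2 r=(1,0) succ=(1,0) retry=(0,0)
4. Q CAS -> counter=2 r=(1,0) succ=(1,0) retry=(0,1)
5. Q LOAD -> counter=2 r=(1,2) succ=(1,0) retry=(0,1)
6. Q CAS -> counter=3 r=(1,2) succ=(1,1) retry=(0,1)
7. P LOAD -> counter=3 r=(3,2) succ=(1,1) retry=(0,1)
8. Q LOAD -> counter=3 r=(3,3) succ=(1,1) retry=(0,1)
9. Q CAS -> counter=4 r=(3,3) succ=(1,2) retry=(0,1)
10. P CAS -> counter=4 r=(3,3) succ=(1,2) retry=(1,1)

counter=4 r=(3,3) succ=(1,2) retry=(1,1)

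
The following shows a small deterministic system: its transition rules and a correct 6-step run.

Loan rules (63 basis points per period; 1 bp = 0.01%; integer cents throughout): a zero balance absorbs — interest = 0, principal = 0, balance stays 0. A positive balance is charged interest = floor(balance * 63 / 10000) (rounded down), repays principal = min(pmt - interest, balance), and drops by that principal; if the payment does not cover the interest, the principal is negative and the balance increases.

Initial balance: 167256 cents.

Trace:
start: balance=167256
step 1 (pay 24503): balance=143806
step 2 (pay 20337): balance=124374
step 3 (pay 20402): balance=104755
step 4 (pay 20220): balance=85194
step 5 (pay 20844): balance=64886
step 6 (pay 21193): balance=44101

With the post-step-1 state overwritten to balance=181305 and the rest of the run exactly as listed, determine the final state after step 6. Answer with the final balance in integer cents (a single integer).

state after step 1 := balance=181305
step 2 (pay 20337): balance=162110
step 3 (pay 20402): balance=142729
step 4 (pay 20220): balance=123408
step 5 (pay 20844): balance=103341
step 6 (pay 21193): balance=82799

82799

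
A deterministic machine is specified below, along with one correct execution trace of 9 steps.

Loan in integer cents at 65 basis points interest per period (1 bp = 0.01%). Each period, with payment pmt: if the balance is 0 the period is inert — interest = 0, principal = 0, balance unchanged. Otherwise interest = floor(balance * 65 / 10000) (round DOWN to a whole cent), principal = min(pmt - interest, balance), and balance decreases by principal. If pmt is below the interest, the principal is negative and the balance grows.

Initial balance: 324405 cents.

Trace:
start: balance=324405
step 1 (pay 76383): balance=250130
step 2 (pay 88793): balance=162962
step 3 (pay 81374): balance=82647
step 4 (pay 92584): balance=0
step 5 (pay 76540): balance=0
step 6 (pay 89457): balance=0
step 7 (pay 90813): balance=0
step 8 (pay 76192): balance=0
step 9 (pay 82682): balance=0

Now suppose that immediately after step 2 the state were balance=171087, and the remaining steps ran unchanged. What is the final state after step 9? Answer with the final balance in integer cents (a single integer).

state after step 2 := balance=171087
step 3 (pay 81374): balance=90825
step 4 (pay 92584): balance=0
step 5 (pay 76540): balance=0
step 6 (pay 89457): balance=0
step 7 (pay 90813): balance=0
step 8 (pay 76192): balance=0
step 9 (pay 82682): balance=0

0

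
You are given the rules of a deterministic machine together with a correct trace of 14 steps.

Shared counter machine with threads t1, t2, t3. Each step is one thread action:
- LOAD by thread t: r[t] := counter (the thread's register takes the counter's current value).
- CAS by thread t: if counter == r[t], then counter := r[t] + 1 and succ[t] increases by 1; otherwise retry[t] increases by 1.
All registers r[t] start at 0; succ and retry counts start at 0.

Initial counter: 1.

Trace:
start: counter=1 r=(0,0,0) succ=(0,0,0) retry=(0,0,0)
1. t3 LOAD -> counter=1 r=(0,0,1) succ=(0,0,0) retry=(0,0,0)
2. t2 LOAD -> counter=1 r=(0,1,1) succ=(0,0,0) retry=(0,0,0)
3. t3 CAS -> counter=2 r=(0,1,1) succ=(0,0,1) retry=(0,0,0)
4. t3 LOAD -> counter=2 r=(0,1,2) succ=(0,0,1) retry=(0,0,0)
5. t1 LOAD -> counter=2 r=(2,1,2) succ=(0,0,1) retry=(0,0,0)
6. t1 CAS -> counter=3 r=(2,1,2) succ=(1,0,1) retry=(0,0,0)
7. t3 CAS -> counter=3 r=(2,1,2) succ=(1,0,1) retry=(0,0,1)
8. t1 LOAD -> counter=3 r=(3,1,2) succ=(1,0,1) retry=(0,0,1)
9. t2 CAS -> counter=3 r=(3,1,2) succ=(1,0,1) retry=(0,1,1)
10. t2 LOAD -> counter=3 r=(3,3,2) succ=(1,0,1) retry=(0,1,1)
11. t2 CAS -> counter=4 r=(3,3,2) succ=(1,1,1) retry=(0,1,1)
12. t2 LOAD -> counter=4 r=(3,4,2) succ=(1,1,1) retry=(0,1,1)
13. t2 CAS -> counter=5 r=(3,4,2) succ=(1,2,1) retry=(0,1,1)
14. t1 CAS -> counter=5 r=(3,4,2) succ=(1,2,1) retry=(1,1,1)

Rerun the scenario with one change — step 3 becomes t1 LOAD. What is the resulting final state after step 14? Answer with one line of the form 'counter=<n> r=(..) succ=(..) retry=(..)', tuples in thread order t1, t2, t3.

(re-executing from step 3 with the substitution; state before step 3: counter=1 r=(0,1,1) succ=(0,0,0) retry=(0,0,0))
3. t1 LOAD -> counter=1 r=(1,1,1) succ=(0,0,0) retry=(0,0,0)
4. t3 LOAD -> counter=1 r=(1,1,1) succ=(0,0,0) retry=(0,0,0)
5. t1 LOAD -> counter=1 r=(1,1,1) succ=(0,0,0) retry=(0,0,0)
6. t1 CAS -> counter=2 r=(1,1,1) succ=(1,0,0) retry=(0,0,0)
7. t3 CAS -> counter=2 r=(1,1,1) succ=(1,0,0) retry=(0,0,1)
8. t1 LOAD -> counter=2 r=(2,1,1) succ=(1,0,0) retry=(0,0,1)
9. t2 CAS -> counter=2 r=(2,1,1) succ=(1,0,0) retry=(0,1,1)
10. t2 LOAD -> counter=2 r=(2,2,1) succ=(1,0,0) retry=(0,1,1)
11. t2 CAS -> counter=3 r=(2,2,1) succ=(1,1,0) retry=(0,1,1)
12. t2 LOAD -> counter=3 r=(2,3,1) succ=(1,1,0) retry=(0,1,1)
13. t2 CAS -> counter=4 r=(2,3,1) succ=(1,2,0) retry=(0,1,1)
14. t1 CAS -> counter=4 r=(2,3,1) succ=(1,2,0) retry=(1,1,1)

counter=4 r=(2,3,1) succ=(1,2,0) retry=(1,1,1)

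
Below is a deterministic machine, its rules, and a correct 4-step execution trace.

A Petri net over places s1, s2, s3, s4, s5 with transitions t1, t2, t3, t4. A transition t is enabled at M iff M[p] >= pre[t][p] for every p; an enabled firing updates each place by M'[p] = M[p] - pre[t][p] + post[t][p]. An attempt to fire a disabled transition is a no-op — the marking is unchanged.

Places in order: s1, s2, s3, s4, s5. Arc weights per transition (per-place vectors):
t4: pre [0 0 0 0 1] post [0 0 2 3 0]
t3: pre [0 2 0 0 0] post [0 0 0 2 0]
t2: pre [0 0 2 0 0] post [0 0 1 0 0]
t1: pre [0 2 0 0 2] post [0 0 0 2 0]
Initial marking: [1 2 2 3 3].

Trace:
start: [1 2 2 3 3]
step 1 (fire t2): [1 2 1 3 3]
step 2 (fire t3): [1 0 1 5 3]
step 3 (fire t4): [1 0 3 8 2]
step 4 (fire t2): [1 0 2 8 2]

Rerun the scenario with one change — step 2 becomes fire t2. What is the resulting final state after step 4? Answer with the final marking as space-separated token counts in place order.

(re-executing from step 2 with the substitution; state before step 2: [1 2 1 3 3])
step 2 (fire t2): [1 2 1 3 3]
step 3 (fire t4): [1 2 3 6 2]
step 4 (fire t2): [1 2 2 6 2]

1 2 2 6 2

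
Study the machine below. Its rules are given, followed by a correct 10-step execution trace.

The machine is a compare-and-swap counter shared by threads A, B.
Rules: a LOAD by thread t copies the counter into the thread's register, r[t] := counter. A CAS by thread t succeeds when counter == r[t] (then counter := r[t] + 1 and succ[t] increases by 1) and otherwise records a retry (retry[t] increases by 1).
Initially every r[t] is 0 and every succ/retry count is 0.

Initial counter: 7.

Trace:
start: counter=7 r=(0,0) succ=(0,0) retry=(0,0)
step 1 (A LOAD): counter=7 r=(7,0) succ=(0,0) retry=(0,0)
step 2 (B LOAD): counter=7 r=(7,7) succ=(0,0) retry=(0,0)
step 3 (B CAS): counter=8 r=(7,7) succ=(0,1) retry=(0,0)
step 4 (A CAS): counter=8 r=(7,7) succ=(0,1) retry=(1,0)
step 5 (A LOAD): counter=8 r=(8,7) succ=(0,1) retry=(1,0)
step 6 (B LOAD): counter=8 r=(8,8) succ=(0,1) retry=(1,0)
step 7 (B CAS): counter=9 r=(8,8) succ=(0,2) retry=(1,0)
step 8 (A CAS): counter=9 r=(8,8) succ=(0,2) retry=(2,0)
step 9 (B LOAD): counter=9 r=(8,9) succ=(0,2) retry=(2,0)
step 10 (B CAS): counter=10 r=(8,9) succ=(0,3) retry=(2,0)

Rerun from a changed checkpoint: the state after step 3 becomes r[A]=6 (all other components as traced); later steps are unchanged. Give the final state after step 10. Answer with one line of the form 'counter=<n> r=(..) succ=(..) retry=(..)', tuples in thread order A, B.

state after step 3 := counter=8 r=(6,7) succ=(0,1) retry=(0,0)
step 4 (A CAS): counter=8 r=(6,7) succ=(0,1) retry=(1,0)
step 5 (A LOAD): counter=8 r=(8,7) succ=(0,1) retry=(1,0)
step 6 (B LOAD): counter=8 r=(8,8) succ=(0,1) retry=(1,0)
step 7 (B CAS): counter=9 r=(8,8) succ=(0,2) retry=(1,0)
step 8 (A CAS): counter=9 r=(8,8) succ=(0,2) retry=(2,0)
step 9 (B LOAD): counter=9 r=(8,9) succ=(0,2) retry=(2,0)
step 10 (B CAS): counter=10 r=(8,9) succ=(0,3) retry=(2,0)

counter=10 r=(8,9) succ=(0,3) retry=(2,0)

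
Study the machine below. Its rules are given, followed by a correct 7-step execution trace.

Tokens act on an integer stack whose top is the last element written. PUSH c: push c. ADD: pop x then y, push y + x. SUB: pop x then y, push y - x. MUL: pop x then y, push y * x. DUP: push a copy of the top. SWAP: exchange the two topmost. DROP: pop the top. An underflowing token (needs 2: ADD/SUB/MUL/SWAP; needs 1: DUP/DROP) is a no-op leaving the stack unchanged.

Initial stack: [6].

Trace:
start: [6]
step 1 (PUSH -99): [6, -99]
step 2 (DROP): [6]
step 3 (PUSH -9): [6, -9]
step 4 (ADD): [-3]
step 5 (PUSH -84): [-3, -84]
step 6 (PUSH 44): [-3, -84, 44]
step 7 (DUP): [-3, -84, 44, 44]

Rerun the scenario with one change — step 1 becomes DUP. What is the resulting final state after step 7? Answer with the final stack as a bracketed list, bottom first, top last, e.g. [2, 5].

[-3, -84, 44, 44]

(re-executing from step 1 with the substitution; state before step 1: [6])
step 1 (DUP): [6, 6]
step 2 (DROP): [6]
step 3 (PUSH -9): [6, -9]
step 4 (ADD): [-3]
step 5 (PUSH -84): [-3, -84]
step 6 (PUSH 44): [-3, -84, 44]
step 7 (DUP): [-3, -84, 44, 44]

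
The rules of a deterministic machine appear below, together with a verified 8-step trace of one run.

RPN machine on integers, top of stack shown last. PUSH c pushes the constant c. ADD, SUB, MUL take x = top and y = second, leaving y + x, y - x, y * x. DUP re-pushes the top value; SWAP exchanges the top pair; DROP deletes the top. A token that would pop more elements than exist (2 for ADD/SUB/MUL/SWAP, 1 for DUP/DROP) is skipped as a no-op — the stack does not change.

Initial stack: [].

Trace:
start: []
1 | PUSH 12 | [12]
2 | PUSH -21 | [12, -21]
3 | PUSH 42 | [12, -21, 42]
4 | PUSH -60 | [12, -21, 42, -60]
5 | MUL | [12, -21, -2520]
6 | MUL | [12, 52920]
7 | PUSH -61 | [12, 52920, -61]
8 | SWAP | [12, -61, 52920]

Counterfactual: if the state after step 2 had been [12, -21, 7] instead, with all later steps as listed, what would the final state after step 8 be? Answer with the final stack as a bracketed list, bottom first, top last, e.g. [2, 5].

[12, -21, -61, -17640]

state after step 2 := [12, -21, 7]
3 | PUSH 42 | [12, -21, 7, 42]
4 | PUSH -60 | [12, -21, 7, 42, -60]
5 | MUL | [12, -21, 7, -2520]
6 | MUL | [12, -21, -17640]
7 | PUSH -61 | [12, -21, -17640, -61]
8 | SWAP | [12, -21, -61, -17640]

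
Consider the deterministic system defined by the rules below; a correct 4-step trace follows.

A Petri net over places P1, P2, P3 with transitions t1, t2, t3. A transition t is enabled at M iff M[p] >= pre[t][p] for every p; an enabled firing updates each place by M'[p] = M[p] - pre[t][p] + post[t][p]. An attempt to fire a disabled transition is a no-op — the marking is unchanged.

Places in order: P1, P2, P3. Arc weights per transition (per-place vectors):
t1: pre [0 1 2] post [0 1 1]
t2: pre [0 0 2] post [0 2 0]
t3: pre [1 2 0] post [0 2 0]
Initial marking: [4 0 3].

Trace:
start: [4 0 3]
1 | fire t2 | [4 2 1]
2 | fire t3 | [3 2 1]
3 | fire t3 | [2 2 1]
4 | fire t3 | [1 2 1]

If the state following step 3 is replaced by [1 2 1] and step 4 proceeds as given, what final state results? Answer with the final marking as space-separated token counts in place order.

state after step 3 := [1 2 1]
4 | fire t3 | [0 2 1]

0 2 1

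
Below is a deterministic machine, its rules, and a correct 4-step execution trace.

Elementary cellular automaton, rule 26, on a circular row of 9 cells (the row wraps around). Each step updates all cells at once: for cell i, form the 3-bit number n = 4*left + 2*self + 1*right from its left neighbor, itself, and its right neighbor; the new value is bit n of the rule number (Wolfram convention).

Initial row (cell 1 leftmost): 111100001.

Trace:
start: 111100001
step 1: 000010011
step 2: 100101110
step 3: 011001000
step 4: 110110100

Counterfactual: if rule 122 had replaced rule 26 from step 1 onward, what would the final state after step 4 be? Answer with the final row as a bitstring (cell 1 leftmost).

(re-executing steps 1..4 under rule 122; state before step 1: 111100001)
step 1: 000110011
step 2: 101111111
step 3: 111000000
step 4: 101100001

101100001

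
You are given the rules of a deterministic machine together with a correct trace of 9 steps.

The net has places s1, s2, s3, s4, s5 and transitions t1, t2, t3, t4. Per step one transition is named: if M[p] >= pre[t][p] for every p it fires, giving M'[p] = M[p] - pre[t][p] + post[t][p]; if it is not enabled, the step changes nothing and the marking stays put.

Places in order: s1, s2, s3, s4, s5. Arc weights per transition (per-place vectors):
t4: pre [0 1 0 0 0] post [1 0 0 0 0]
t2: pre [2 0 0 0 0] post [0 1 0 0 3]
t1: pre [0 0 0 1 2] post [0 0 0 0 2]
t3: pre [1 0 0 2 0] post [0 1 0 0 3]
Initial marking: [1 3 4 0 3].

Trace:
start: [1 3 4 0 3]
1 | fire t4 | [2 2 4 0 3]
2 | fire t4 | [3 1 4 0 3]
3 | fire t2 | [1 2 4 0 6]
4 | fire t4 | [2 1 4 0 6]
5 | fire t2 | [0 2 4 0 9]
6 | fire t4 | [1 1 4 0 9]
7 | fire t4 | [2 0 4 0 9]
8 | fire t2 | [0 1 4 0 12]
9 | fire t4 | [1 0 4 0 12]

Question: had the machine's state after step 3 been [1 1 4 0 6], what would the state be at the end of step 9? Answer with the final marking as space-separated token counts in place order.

1 0 4 0 9

state after step 3 := [1 1 4 0 6]
4 | fire t4 | [2 0 4 0 6]
5 | fire t2 | [0 1 4 0 9]
6 | fire t4 | [1 0 4 0 9]
7 | fire t4 | [1 0 4 0 9]
8 | fire t2 | [1 0 4 0 9]
9 | fire t4 | [1 0 4 0 9]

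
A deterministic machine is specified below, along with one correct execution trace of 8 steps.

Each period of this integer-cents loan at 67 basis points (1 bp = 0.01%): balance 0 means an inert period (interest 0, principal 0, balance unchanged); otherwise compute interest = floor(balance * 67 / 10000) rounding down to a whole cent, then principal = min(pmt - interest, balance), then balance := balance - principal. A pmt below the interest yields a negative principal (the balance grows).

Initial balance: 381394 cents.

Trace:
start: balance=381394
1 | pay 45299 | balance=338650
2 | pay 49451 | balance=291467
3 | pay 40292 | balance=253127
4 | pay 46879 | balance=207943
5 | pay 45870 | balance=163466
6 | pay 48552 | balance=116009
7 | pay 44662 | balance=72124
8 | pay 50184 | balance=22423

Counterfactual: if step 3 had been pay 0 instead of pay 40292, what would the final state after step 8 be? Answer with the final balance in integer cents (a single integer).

(re-executing from step 3 with the substitution; state before step 3: balance=291467)
3 | pay 0 | balance=293419
4 | pay 46879 | balance=248505
5 | pay 45870 | balance=204299
6 | pay 48552 | balance=157115
7 | pay 44662 | balance=113505
8 | pay 50184 | balance=64081

64081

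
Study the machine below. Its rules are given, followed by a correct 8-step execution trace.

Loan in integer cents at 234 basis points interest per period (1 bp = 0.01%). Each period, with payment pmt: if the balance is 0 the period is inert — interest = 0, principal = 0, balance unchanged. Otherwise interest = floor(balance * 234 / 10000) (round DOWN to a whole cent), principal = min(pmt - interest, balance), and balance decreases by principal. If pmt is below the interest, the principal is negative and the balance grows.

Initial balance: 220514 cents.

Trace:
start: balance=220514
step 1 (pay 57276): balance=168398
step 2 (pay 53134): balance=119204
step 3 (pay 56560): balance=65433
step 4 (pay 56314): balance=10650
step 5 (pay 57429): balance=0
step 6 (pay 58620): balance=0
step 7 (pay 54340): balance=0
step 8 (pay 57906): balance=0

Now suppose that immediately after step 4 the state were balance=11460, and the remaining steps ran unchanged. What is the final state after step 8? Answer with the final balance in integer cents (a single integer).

state after step 4 := balance=11460
step 5 (pay 57429): balance=0
step 6 (pay 58620): balance=0
step 7 (pay 54340): balance=0
step 8 (pay 57906): balance=0

0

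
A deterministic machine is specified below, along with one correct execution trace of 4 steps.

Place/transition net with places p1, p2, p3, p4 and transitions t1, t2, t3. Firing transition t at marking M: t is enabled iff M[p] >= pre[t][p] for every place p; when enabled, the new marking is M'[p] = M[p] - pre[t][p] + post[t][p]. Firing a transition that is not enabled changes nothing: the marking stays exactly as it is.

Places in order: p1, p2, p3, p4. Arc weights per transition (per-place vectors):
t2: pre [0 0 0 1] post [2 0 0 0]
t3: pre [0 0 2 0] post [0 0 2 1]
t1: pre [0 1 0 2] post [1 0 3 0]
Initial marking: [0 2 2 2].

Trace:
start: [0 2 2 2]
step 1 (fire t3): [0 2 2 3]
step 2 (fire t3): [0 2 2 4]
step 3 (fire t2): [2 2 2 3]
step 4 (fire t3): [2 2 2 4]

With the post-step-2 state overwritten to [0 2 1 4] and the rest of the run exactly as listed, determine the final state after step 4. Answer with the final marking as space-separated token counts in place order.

state after step 2 := [0 2 1 4]
step 3 (fire t2): [2 2 1 3]
step 4 (fire t3): [2 2 1 3]

2 2 1 3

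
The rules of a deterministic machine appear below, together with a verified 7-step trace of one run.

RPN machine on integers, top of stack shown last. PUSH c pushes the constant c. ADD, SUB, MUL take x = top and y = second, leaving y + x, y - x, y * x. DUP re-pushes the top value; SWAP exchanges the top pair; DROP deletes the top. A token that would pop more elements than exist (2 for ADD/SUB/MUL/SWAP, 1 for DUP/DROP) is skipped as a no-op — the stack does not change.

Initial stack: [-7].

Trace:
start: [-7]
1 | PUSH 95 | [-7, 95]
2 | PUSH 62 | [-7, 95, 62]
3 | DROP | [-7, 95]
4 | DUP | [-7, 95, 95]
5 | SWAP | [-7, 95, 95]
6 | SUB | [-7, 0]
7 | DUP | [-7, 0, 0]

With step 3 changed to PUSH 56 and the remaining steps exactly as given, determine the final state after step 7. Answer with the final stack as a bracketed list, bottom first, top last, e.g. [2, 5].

(re-executing from step 3 with the substitution; state before step 3: [-7, 95, 62])
3 | PUSH 56 | [-7, 95, 62, 56]
4 | DUP | [-7, 95, 62, 56, 56]
5 | SWAP | [-7, 95, 62, 56, 56]
6 | SUB | [-7, 95, 62, 0]
7 | DUP | [-7, 95, 62, 0, 0]

[-7, 95, 62, 0, 0]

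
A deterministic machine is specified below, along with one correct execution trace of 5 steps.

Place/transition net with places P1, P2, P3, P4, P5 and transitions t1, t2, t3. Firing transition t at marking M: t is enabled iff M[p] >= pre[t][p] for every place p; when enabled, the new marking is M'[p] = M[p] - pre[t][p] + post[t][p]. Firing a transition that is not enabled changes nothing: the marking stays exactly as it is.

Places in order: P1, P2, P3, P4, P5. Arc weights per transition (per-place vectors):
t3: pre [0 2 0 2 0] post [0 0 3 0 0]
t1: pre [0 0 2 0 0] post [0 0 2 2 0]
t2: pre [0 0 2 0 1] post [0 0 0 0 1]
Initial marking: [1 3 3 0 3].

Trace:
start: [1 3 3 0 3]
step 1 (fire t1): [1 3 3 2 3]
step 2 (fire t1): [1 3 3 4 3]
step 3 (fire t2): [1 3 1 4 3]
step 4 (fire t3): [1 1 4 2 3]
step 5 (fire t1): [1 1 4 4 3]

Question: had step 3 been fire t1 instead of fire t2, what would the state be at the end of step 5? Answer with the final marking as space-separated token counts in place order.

1 1 6 6 3

(re-executing from step 3 with the substitution; state before step 3: [1 3 3 4 3])
step 3 (fire t1): [1 3 3 6 3]
step 4 (fire t3): [1 1 6 4 3]
step 5 (fire t1): [1 1 6 6 3]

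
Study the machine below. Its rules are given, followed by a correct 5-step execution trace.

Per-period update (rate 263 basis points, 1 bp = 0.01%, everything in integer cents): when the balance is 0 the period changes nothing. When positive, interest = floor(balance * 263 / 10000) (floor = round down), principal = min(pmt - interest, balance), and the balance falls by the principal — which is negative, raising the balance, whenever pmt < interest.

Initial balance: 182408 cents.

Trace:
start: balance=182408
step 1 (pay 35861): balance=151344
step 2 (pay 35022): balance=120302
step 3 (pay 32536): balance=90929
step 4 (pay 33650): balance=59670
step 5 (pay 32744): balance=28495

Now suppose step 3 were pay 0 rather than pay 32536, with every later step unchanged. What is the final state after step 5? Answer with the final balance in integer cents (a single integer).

(re-executing from step 3 with the substitution; state before step 3: balance=120302)
step 3 (pay 0): balance=123465
step 4 (pay 33650): balance=93062
step 5 (pay 32744): balance=62765

62765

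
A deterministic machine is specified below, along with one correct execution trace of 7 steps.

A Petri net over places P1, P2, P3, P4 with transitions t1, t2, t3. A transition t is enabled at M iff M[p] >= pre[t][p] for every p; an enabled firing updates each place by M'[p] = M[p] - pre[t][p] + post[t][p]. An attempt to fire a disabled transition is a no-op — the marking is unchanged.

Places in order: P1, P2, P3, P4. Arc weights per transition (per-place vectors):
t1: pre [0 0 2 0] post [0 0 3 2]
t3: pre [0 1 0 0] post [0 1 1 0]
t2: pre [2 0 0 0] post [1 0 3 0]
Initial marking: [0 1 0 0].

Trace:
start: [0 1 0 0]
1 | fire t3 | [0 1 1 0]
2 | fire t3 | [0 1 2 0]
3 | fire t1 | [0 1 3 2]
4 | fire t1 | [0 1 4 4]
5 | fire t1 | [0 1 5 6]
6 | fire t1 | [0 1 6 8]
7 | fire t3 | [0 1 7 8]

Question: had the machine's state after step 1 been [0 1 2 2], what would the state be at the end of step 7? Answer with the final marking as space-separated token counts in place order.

0 1 8 10

state after step 1 := [0 1 2 2]
2 | fire t3 | [0 1 3 2]
3 | fire t1 | [0 1 4 4]
4 | fire t1 | [0 1 5 6]
5 | fire t1 | [0 1 6 8]
6 | fire t1 | [0 1 7 10]
7 | fire t3 | [0 1 8 10]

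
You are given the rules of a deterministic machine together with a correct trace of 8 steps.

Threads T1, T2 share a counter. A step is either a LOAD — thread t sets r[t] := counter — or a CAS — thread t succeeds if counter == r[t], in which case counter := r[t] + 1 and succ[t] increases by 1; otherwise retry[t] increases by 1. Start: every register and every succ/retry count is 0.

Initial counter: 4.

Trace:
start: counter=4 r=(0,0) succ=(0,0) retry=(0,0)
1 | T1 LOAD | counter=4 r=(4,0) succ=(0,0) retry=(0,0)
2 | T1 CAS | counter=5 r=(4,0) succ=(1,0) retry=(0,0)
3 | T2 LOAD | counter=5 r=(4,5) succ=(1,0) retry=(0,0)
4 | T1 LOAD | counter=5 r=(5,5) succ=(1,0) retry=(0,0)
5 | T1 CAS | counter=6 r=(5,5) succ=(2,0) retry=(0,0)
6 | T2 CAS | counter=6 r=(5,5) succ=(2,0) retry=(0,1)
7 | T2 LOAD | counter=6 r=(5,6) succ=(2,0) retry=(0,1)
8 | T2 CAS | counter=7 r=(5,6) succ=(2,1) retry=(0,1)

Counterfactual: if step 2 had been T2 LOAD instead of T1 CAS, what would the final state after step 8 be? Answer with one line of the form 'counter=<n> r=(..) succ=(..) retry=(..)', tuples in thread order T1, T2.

(re-executing from step 2 with the substitution; state before step 2: counter=4 r=(4,0) succ=(0,0) retry=(0,0))
2 | T2 LOAD | counter=4 r=(4,4) succ=(0,0) retry=(0,0)
3 | T2 LOAD | counter=4 r=(4,4) succ=(0,0) retry=(0,0)
4 | T1 LOAD | counter=4 r=(4,4) succ=(0,0) retry=(0,0)
5 | T1 CAS | counter=5 r=(4,4) succ=(1,0) retry=(0,0)
6 | T2 CAS | counter=5 r=(4,4) succ=(1,0) retry=(0,1)
7 | T2 LOAD | counter=5 r=(4,5) succ=(1,0) retry=(0,1)
8 | T2 CAS | counter=6 r=(4,5) succ=(1,1) retry=(0,1)

counter=6 r=(4,5) succ=(1,1) retry=(0,1)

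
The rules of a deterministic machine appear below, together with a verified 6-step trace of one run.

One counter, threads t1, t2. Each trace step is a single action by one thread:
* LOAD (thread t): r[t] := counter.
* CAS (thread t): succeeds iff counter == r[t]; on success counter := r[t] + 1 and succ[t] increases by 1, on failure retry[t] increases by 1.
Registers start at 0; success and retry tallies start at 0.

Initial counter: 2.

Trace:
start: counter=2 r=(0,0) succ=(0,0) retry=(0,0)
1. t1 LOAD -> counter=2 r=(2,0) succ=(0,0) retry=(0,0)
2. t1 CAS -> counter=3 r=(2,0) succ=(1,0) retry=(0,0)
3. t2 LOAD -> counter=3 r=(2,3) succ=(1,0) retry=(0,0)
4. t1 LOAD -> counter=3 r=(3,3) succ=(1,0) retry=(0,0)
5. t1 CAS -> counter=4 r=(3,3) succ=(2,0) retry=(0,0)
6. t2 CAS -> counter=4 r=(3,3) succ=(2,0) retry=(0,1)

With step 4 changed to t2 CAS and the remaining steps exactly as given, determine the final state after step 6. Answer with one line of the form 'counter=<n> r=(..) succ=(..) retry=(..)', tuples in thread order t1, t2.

counter=4 r=(2,3) succ=(1,1) retry=(1,1)

(re-executing from step 4 with the substitution; state before step 4: counter=3 r=(2,3) succ=(1,0) retry=(0,0))
4. t2 CAS -> counter=4 r=(2,3) succ=(1,1) retry=(0,0)
5. t1 CAS -> counter=4 r=(2,3) succ=(1,1) retry=(1,0)
6. t2 CAS -> counter=4 r=(2,3) succ=(1,1) retry=(1,1)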